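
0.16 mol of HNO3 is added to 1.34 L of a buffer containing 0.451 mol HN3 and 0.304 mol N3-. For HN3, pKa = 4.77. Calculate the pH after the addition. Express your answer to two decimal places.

After neutralization: n(HN3) = 0.611 mol, n(N3-) = 0.144 mol.
pH = pKa + log([A⁻]/[HA]) = 4.77 + log(0.144/0.611) = 4.77 -0.628

pH = 4.14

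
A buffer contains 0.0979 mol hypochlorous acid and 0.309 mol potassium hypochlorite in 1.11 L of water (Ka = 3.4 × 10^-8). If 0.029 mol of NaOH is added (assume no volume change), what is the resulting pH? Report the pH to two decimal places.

OH- converts HOCl to OCl-: HOCl → 0.0689 mol, OCl- → 0.338 mol.
pKa = −log(3.4 × 10^-8) = 7.469
pH = pKa + log([A⁻]/[HA]) = 7.469 + log(0.338/0.0689) = 7.469 +0.691

pH = 8.16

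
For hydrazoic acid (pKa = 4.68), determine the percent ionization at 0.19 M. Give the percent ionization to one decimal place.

1.0%

HN3 ⇌ N3- + H+; let x = [H+] at equilibrium.
Ka = 10^(−4.68) = 2.09 × 10^-5
x ≈ √(Ka·C₀) = √(2.09 × 10^-5 × 0.19) = 1.99 × 10^-3 M
Fraction ionized = 1.99 × 10^-3 / 0.19 = 0.0105 → 1.0%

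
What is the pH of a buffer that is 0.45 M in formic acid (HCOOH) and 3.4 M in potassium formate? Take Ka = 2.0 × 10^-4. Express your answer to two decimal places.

pH = 4.58

pKa = −log(2.0 × 10^-4) = 3.699
pH = pKa + log([A⁻]/[HA]) = 3.699 + log(3.4/0.45)
pH = 3.699 + (+0.878) = 4.58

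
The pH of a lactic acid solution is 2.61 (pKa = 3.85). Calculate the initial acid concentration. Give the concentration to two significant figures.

[H+] = 10^(-2.61) = 2.45 × 10^-3 M = x
Ka = 10^(−3.85) = 1.41 × 10^-4
Ka = x²/(C₀ − x) ⇒ C₀ = x + x²/Ka
C₀ = 2.45 × 10^-3 + (2.45 × 10^-3)²/(1.41 × 10^-4) = 4.50 × 10^-2 M

C₀ = 4.5 × 10^-2 M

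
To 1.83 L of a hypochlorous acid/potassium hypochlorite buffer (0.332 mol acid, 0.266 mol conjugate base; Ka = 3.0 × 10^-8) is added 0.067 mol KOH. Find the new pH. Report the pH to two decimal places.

pH = 7.62

OH- converts HOCl to OCl-: HOCl → 0.265 mol, OCl- → 0.333 mol.
pKa = −log(3.0 × 10^-8) = 7.523
Henderson–Hasselbalch with mole ratio 0.333/0.265: pH = 7.523 + (+0.099)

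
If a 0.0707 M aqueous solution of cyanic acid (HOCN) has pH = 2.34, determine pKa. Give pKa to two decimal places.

pKa = 3.50

[H+] = 10^(-2.34) = 4.57 × 10^-3 M
At equilibrium [HA] = 0.0707 − 4.57 × 10^-3 = 6.61 × 10^-2 M
Ka = [H+][A-]/[HA] = (4.57 × 10^-3)² / 6.61 × 10^-2 = 3.16 × 10^-4
pKa = -log(3.16 × 10^-4) = 3.50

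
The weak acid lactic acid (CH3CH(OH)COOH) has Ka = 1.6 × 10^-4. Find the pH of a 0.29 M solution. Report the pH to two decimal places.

pH = 2.17

CH3CH(OH)COOH ⇌ CH3CH(OH)COO- + H+
From the ICE table, Ka = [H+]²/(0.29 − [H+]) = 1.6 × 10^-4.
Neglecting [H+] in the denominator: [H+] = √(1.6 × 10^-4 × 0.29) = 6.81 × 10^-3 M
([H+]/C₀ = 2.3% < 5%, so the approximation holds.)
pH = −log(6.81 × 10^-3) = 2.17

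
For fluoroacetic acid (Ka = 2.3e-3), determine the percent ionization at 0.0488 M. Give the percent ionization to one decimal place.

FCH2COOH ⇌ FCH2COO- + H+; let x = [H+] at equilibrium.
Solve x² + 0.0023x − 0.000112 = 0 → x = 9.51 × 10^-3 M
Fraction ionized = 9.51 × 10^-3 / 0.0488 = 0.1949 → 19.5%

19.5%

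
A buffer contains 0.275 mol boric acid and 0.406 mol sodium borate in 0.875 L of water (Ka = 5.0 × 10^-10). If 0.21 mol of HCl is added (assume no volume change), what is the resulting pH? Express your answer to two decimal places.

Added H+ converts B(OH)4- to B(OH)3: B(OH)3 → 0.485 mol, B(OH)4- → 0.196 mol.
pKa = −log(5.0 × 10^-10) = 9.301
Henderson–Hasselbalch with mole ratio 0.196/0.485: pH = 9.301 + (-0.393)

pH = 8.91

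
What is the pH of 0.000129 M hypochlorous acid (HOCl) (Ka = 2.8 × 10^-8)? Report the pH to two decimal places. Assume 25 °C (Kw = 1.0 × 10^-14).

HOCl ⇌ OCl- + H+
From the ICE table, Ka = [H+]²/(0.000129 − [H+]) = 2.8 × 10^-8.
Since Ka ≪ C₀, [H+] ≈ √(Ka·C₀) = 1.90 × 10^-6 M.
pH = −log[H+] = −log(1.90 × 10^-6) = 5.72

pH = 5.72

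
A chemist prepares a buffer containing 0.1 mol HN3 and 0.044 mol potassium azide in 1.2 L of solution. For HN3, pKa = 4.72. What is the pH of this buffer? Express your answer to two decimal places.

pH = 4.36

pH = pKa + log([A⁻]/[HA]) = 4.72 + log(0.044/0.1)
pH = 4.72 + (-0.357) = 4.36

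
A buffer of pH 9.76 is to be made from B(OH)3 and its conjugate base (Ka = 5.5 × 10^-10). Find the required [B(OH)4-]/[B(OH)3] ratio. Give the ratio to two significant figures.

pKa = -log(5.5 × 10^-10) = 9.260
pH = pKa + log(r) ⇒ log(r) = 9.76 − 9.260 = +0.500
r = [B(OH)4-]/[B(OH)3] = 10^(+0.500) = 3.16

ratio = 3.2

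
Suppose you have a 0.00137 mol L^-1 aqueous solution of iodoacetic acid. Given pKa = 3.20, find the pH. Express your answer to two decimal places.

pH = 3.18

ICH2COOH ⇌ ICH2COO- + H+
Ka = 10^(−3.20) = 6.31 × 10^-4
From the ICE table, Ka = [H+]²/(0.00137 − [H+]) = 6.31 × 10^-4.
[H+] is not negligible relative to C₀; solve [H+]² + 0.000631·[H+] − 8.64e-07 = 0.
[H+] = (−Ka + √(Ka² + 4·Ka·C₀))/2 = 6.66 × 10^-4 M
pH = −log[H+] = −log(6.66 × 10^-4) = 3.18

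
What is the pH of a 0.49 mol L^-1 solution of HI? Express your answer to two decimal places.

HI is a strong acid and dissociates completely, so [H+] = 0.49 M.
pH = -log(0.49) = 0.31

pH = 0.31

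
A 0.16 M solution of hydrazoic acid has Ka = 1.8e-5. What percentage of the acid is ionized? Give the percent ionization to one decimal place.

1.1%

HN3 ⇌ N3- + H+; let x = [H+] at equilibrium.
x ≈ √(Ka·C₀) = √(1.8 × 10^-5 × 0.16) = 1.70 × 10^-3 M
Fraction ionized = 1.70 × 10^-3 / 0.16 = 0.0106 → 1.1%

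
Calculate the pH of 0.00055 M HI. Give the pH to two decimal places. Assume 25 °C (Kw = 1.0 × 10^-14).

HI is a strong acid and dissociates completely, so [H+] = 0.00055 M.
pH = -log(0.00055) = 3.26

pH = 3.26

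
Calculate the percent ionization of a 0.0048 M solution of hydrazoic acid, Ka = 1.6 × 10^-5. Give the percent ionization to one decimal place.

HN3 ⇌ N3- + H+; let x = [H+] at equilibrium.
Solve x² + 1.6e-05x − 7.68e-08 = 0 → x = 2.69 × 10^-4 M
% ionization = x/C₀ × 100% = 2.69 × 10^-4/0.0048 × 100% = 5.6%

5.6%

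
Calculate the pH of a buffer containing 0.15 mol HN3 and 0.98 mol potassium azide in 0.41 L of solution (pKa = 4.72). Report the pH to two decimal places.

Using pH = pKa + log([base]/[acid]) with [base]/[acid] = 0.98/0.15:
pH = 4.72 + (+0.815) = 5.54

pH = 5.54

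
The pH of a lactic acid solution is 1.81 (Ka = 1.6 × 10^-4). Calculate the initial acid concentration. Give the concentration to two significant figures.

[H+] = 10^(-1.81) = 1.55 × 10^-2 M = x
Ka = x²/(C₀ − x) ⇒ C₀ = x + x²/Ka
C₀ = 1.55 × 10^-2 + (1.55 × 10^-2)²/(1.6 × 10^-4) = 1.52 M

C₀ = 1.5 M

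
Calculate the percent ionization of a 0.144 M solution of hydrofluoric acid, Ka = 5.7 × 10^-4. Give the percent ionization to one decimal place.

6.1%

HF ⇌ F- + H+; let x = [H+] at equilibrium.
Solve x² + 0.00057x − 8.21e-05 = 0 → x = 8.78 × 10^-3 M
Fraction ionized = 8.78 × 10^-3 / 0.144 = 0.0610 → 6.1%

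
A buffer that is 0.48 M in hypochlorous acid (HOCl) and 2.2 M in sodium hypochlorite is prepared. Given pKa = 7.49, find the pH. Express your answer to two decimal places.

Henderson–Hasselbalch: pH = pKa + log([OCl-]/[HOCl]) = 7.49 + log(2.2/0.48)
pH = 7.49 + (+0.661) = 8.15

pH = 8.15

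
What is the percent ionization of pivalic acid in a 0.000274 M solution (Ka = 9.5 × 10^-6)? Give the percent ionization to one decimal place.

17.0%

(CH3)3CCOOH ⇌ (CH3)3CCOO- + H+; let x = [H+] at equilibrium.
Ka = x²/(C₀ − x); solving the quadratic gives x = 4.65 × 10^-5 M.
% ionization = x/C₀ × 100% = 4.65 × 10^-5/0.000274 × 100% = 17.0%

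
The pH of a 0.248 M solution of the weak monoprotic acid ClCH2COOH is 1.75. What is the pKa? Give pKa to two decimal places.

pKa = 2.86

[H+] = 10^(-1.75) = 1.78 × 10^-2 M
At equilibrium [HA] = 0.248 − 1.78 × 10^-2 = 2.30 × 10^-1 M
Ka = [H+][A-]/[HA] = (1.78 × 10^-2)² / 2.30 × 10^-1 = 1.38 × 10^-3
pKa = -log(1.38 × 10^-3) = 2.86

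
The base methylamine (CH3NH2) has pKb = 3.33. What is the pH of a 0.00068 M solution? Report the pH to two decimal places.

CH3NH2 + H2O ⇌ CH3NH3+ + OH-
Kb = 10^(−3.33) = 4.68 × 10^-4
Kb = [OH-]²/(0.00068 − [OH-]) = 4.68 × 10^-4
The 5% rule fails; solving [OH-]² + Kb·[OH-] − Kb·C₀ = 0 exactly:
[OH-] = [−0.000468 + √(0.000468² + 1.27e-06)]/2 = 3.77 × 10^-4 M
pOH = 3.42, so pH = 14.00 − pOH = 10.58

pH = 10.58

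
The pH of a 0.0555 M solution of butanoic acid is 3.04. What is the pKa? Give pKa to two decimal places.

[H+] = 10^(-3.04) = 9.12 × 10^-4 M
At equilibrium [HA] = 0.0555 − 9.12 × 10^-4 = 5.46 × 10^-2 M
Ka = [H+][A-]/[HA] = (9.12 × 10^-4)² / 5.46 × 10^-2 = 1.52 × 10^-5
pKa = -log(1.52 × 10^-5) = 4.82

pKa = 4.82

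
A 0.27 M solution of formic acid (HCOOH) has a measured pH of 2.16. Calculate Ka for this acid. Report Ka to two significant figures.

Ka = 1.8 × 10^-4

[H+] = 10^(-2.16) = 6.92 × 10^-3 M
At equilibrium [HA] = 0.27 − 6.92 × 10^-3 = 2.63 × 10^-1 M
Ka = [H+][A-]/[HA] = (6.92 × 10^-3)² / 2.63 × 10^-1 = 1.8 × 10^-4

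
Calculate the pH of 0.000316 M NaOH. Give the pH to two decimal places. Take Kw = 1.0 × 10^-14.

pH = 10.50

NaOH is a strong base; [OH-] = 0.000316 M.
pOH = -log(0.000316) = 3.50
pH = 14.00 - 3.50 = 10.50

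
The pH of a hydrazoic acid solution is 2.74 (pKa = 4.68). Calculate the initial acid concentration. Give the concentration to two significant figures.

[H+] = 10^(-2.74) = 1.82 × 10^-3 M = x
Ka = 10^(−4.68) = 2.09 × 10^-5
Ka = x²/(C₀ − x) ⇒ C₀ = x + x²/Ka
C₀ = 1.82 × 10^-3 + (1.82 × 10^-3)²/(2.09 × 10^-5) = 1.60 × 10^-1 M

C₀ = 1.6 × 10^-1 M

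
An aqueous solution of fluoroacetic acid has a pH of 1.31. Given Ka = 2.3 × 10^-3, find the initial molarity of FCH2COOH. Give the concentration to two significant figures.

C₀ = 1.1 M

[H+] = 10^(-1.31) = 4.90 × 10^-2 M = x
Ka = x²/(C₀ − x) ⇒ C₀ = x + x²/Ka
C₀ = 4.90 × 10^-2 + (4.90 × 10^-2)²/(2.3 × 10^-3) = 1.09 M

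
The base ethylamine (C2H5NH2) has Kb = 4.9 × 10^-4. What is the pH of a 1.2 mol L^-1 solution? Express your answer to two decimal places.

pH = 12.38

C2H5NH2 + H2O ⇌ C2H5NH3+ + OH-
From the ICE table, Kb = [OH-]²/(1.2 − [OH-]) = 4.9 × 10^-4.
Assume [OH-] ≪ 1.2: [OH-] ≈ √(4.9 × 10^-4 × 1.2) = 2.42 × 10^-2 M
pOH = −log(2.42 × 10^-2) = 1.62; pH = 14.00 − 1.62 = 12.38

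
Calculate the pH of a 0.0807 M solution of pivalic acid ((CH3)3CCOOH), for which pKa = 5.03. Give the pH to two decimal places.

pH = 3.06

(CH3)3CCOOH ⇌ (CH3)3CCOO- + H+
Ka = 10^(−5.03) = 9.33 × 10^-6
From the ICE table, Ka = x²/(0.0807 − x) = 9.33 × 10^-6.
Neglecting x in the denominator: x = √(9.33 × 10^-6 × 0.0807) = 8.68 × 10^-4 M
Check: 1.1% ionized — well under 5%, approximation valid.
pH = −log[H+] = −log(8.68 × 10^-4) = 3.06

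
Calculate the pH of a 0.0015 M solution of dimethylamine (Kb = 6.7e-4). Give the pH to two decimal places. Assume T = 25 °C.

pH = 10.86

(CH3)2NH + H2O ⇌ (CH3)2NH2+ + OH-
From the ICE table, Kb = [OH-]²/(0.0015 − [OH-]) = 6.7 × 10^-4.
[OH-] is not negligible relative to C₀; solve [OH-]² + 0.00067·[OH-] − 1.01e-06 = 0.
[OH-] = [−0.00067 + √(0.00067² + 4.02e-06)]/2 = 7.22 × 10^-4 M
pOH = −log(7.22 × 10^-4) = 3.14; pH = 14.00 − 3.14 = 10.86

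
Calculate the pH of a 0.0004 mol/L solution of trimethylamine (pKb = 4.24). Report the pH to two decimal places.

(CH3)3N + H2O ⇌ (CH3)3NH+ + OH-
Kb = 10^(−4.24) = 5.75 × 10^-5
From the ICE table, Kb = [OH-]²/(0.0004 − [OH-]) = 5.75 × 10^-5.
The 5% rule fails; solving [OH-]² + Kb·[OH-] − Kb·C₀ = 0 exactly:
[OH-] = [−5.75e-05 + √(5.75e-05² + 9.2e-08)]/2 = 1.26 × 10^-4 M
pOH = −log(1.26 × 10^-4) = 3.90; pH = 14.00 − 3.90 = 10.10

pH = 10.10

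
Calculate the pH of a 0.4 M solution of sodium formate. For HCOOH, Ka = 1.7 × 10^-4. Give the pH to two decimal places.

pH = 8.69

HCOO- is the conjugate base of the weak acid HCOOH.
Kb = Kw/Ka = 1.0×10^-14 / 1.7 × 10^-4 = 5.88 × 10^-11
Let x = [OH-] at equilibrium. Kb = x²/(0.4 − x).
Assume x ≪ 0.4: x ≈ √(5.88 × 10^-11 × 0.4) = 4.85 × 10^-6 M
Check: 0.0012% ionized — well under 5%, approximation valid.
pOH = 5.31, so pH = 14.00 − pOH = 8.69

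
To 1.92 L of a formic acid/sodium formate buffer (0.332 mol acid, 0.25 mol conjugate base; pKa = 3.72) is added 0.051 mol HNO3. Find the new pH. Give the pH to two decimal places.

Added H+ converts HCOO- to HCOOH: HCOOH → 0.383 mol, HCOO- → 0.199 mol.
pH = pKa + log(n_HCOO-/n_HCOOH) = 3.72 + log(0.199/0.383) = 3.72 + (-0.284)

pH = 3.44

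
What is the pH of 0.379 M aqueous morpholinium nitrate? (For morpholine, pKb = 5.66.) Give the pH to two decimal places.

pH = 4.38

C4H8ONH2+ is the conjugate acid of the weak base C4H8ONH.
Kb = 10^(−5.66) = 2.19 × 10^-6
Ka = Kw/Kb = 1.0×10^-14 / 2.19 × 10^-6 = 4.57 × 10^-9
Ka = [H+]²/(0.379 − [H+]) = 4.57 × 10^-9
Assume [H+] ≪ 0.379: [H+] ≈ √(4.57 × 10^-9 × 0.379) = 4.16 × 10^-5 M
pH = −log[H+] = −log(4.16 × 10^-5) = 4.38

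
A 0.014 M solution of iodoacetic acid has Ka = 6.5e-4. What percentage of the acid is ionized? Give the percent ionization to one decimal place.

19.4%

ICH2COOH ⇌ ICH2COO- + H+; let x = [H+] at equilibrium.
Ka = x²/(C₀ − x); solving the quadratic gives x = 2.71 × 10^-3 M.
% ionization = x/C₀ × 100% = 2.71 × 10^-3/0.014 × 100% = 19.4%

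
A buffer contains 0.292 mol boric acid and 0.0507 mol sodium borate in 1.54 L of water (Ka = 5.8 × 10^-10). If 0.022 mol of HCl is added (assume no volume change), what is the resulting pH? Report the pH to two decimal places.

Added H+ converts B(OH)4- to B(OH)3: B(OH)3 → 0.314 mol, B(OH)4- → 0.0287 mol.
pKa = −log(5.8 × 10^-10) = 9.237
pH = pKa + log(n_B(OH)4-/n_B(OH)3) = 9.237 + log(0.0287/0.314) = 9.237 + (-1.039)

pH = 8.20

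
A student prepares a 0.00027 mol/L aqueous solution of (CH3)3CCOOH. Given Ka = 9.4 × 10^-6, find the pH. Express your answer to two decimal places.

(CH3)3CCOOH ⇌ (CH3)3CCOO- + H+
From the ICE table, Ka = [H+]²/(0.00027 − [H+]) = 9.4 × 10^-6.
Here C₀/Ka ≈ 28.7, so the small-[H+] approximation fails. Use the quadratic:
[H+] = [−9.4e-06 + √(9.4e-06² + 1.02e-08)]/2 = 4.59 × 10^-5 M
pH = −log[H+] = −log(4.59 × 10^-5) = 4.34

pH = 4.34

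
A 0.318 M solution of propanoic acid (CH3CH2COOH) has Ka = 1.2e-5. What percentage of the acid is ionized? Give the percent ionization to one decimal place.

0.6%

CH3CH2COOH ⇌ CH3CH2COO- + H+; let x = [H+] at equilibrium.
x ≈ √(Ka·C₀) = √(1.2 × 10^-5 × 0.318) = 1.95 × 10^-3 M
% ionization = x/C₀ × 100% = 1.95 × 10^-3/0.318 × 100% = 0.6%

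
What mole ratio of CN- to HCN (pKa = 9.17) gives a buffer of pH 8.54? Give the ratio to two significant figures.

ratio = 0.23

pH = pKa + log(r) ⇒ log(r) = 8.54 − 9.17 = -0.63
r = [CN-]/[HCN] = 10^(-0.63) = 0.234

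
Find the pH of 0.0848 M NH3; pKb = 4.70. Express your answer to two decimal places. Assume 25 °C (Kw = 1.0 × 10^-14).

NH3 + H2O ⇌ NH4+ + OH-
Kb = 10^(−4.70) = 2.00 × 10^-5
From the ICE table, Kb = [OH-]²/(0.0848 − [OH-]) = 2.00 × 10^-5.
Assume [OH-] ≪ 0.0848: [OH-] ≈ √(2.00 × 10^-5 × 0.0848) = 1.30 × 10^-3 M
([OH-]/C₀ = 1.5% < 5%, so the approximation holds.)
pOH = −log(1.30 × 10^-3) = 2.89; pH = 14.00 − 2.89 = 11.11

pH = 11.11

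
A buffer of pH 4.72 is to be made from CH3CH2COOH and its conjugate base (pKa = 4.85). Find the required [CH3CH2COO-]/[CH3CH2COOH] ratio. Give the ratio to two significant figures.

pH = pKa + log(r) ⇒ log(r) = 4.72 − 4.85 = -0.13
r = [CH3CH2COO-]/[CH3CH2COOH] = 10^(-0.13) = 0.741

ratio = 0.74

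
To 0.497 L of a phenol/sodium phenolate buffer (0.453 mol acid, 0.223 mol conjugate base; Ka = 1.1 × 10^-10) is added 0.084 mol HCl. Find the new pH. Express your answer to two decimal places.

pH = 9.37

Added H+ converts C6H5O- to C6H5OH: C6H5OH → 0.537 mol, C6H5O- → 0.139 mol.
pKa = −log(1.1 × 10^-10) = 9.959
pH = pKa + log(n_C6H5O-/n_C6H5OH) = 9.959 + log(0.139/0.537) = 9.959 + (-0.587)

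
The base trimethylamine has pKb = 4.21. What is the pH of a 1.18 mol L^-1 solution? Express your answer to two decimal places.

pH = 11.93

(CH3)3N + H2O ⇌ (CH3)3NH+ + OH-
Kb = 10^(−4.21) = 6.17 × 10^-5
Kb = [OH-]²/(1.18 − [OH-]) = 6.17 × 10^-5
Assume [OH-] ≪ 1.18: [OH-] ≈ √(6.17 × 10^-5 × 1.18) = 8.53 × 10^-3 M
pOH = −log(8.53 × 10^-3) = 2.07; pH = 14.00 − 2.07 = 11.93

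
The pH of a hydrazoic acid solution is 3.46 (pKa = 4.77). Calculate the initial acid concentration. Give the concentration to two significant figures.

C₀ = 7.4 × 10^-3 M

[H+] = 10^(-3.46) = 3.47 × 10^-4 M = x
Ka = 10^(−4.77) = 1.70 × 10^-5
Ka = x²/(C₀ − x) ⇒ C₀ = x + x²/Ka
C₀ = 3.47 × 10^-4 + (3.47 × 10^-4)²/(1.70 × 10^-5) = 7.43 × 10^-3 M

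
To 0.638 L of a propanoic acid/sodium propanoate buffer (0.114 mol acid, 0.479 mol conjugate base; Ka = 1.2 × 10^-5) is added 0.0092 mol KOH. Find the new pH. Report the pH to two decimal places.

pH = 5.59

OH- converts CH3CH2COOH to CH3CH2COO-: CH3CH2COOH → 0.105 mol, CH3CH2COO- → 0.488 mol.
pKa = −log(1.2 × 10^-5) = 4.921
Henderson–Hasselbalch with mole ratio 0.488/0.105: pH = 4.921 + (+0.667)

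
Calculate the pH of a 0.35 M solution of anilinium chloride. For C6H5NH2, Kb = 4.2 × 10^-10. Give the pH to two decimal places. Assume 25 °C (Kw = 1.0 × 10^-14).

pH = 2.54

C6H5NH3+ is the conjugate acid of the weak base C6H5NH2.
Ka = Kw/Kb = 1.0×10^-14 / 4.2 × 10^-10 = 2.38 × 10^-5
From the ICE table, Ka = [H+]²/(0.35 − [H+]) = 2.38 × 10^-5.
Since Ka ≪ C₀, [H+] ≈ √(Ka·C₀) = 2.89 × 10^-3 M.
([H+]/C₀ = 0.82% < 5%, so the approximation holds.)
pH = −log[H+] = −log(2.89 × 10^-3) = 2.54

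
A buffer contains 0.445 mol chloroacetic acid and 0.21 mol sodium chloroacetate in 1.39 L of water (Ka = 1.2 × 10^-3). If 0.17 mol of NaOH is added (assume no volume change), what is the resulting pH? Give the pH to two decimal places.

OH- converts ClCH2COOH to ClCH2COO-: ClCH2COOH → 0.275 mol, ClCH2COO- → 0.38 mol.
pKa = −log(1.2 × 10^-3) = 2.921
Henderson–Hasselbalch with mole ratio 0.38/0.275: pH = 2.921 + (+0.140)

pH = 3.06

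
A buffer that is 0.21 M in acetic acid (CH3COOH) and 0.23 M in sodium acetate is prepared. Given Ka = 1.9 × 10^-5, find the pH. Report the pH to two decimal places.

pH = 4.76

pKa = −log(1.9 × 10^-5) = 4.721
Henderson–Hasselbalch: pH = pKa + log([CH3COO-]/[CH3COOH]) = 4.721 + log(0.23/0.21)
pH = 4.721 + (+0.040) = 4.76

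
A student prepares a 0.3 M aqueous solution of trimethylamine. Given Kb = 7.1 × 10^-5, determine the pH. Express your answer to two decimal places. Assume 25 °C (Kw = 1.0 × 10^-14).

pH = 11.66

(CH3)3N + H2O ⇌ (CH3)3NH+ + OH-
From the ICE table, Kb = [OH-]²/(0.3 − [OH-]) = 7.1 × 10^-5.
Assume [OH-] ≪ 0.3: [OH-] ≈ √(7.1 × 10^-5 × 0.3) = 4.62 × 10^-3 M
pOH = −log(4.62 × 10^-3) = 2.34; pH = 14.00 − 2.34 = 11.66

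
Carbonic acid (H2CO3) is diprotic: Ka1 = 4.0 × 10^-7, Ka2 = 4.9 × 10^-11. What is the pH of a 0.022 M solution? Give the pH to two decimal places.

pH = 4.03

Since Ka1 ≫ Ka2, the first ionization dominates [H+].
Ka1 = x²/(0.022 − x) = 4.0 × 10^-7
x ≈ √(4.0 × 10^-7 × 0.022) = 9.38 × 10^-5 M
pH = −log(9.38 × 10^-5) = 4.03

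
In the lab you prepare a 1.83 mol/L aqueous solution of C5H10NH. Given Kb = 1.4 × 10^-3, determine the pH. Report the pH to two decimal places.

C5H10NH + H2O ⇌ C5H10NH2+ + OH-
Kb = x²/(1.83 − x) = 1.4 × 10^-3
Neglecting x in the denominator: x = √(1.4 × 10^-3 × 1.83) = 5.06 × 10^-2 M
(x/C₀ = 2.8% < 5%, so the approximation holds.)
pOH = −log(5.06 × 10^-2) = 1.30; pH = 14.00 − 1.30 = 12.70

pH = 12.70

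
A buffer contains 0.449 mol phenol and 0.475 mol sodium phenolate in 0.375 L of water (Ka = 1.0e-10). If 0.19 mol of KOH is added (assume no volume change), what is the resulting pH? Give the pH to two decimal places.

pH = 10.41

After neutralization: n(C6H5OH) = 0.259 mol, n(C6H5O-) = 0.665 mol.
pKa = −log(1.0 × 10^-10) = 10.000
Henderson–Hasselbalch with mole ratio 0.665/0.259: pH = 10.000 + (+0.410)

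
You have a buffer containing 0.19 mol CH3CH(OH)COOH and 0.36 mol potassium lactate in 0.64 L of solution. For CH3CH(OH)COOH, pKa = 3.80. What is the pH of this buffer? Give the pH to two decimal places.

pH = 4.08

Henderson–Hasselbalch: pH = pKa + log([CH3CH(OH)COO-]/[CH3CH(OH)COOH]) = 3.80 + log(0.36/0.19)
pH = 3.80 + (+0.278) = 4.08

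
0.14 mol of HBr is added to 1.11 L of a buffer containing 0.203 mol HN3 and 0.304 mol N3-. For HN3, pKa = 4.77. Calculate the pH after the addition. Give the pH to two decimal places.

pH = 4.45

Added H+ converts N3- to HN3: HN3 → 0.343 mol, N3- → 0.164 mol.
pH = pKa + log([A⁻]/[HA]) = 4.77 + log(0.164/0.343) = 4.77 -0.320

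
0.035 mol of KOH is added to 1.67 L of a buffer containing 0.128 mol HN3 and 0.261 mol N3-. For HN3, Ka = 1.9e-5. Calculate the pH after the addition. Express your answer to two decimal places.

After neutralization: n(HN3) = 0.093 mol, n(N3-) = 0.296 mol.
pKa = −log(1.9 × 10^-5) = 4.721
pH = pKa + log([A⁻]/[HA]) = 4.721 + log(0.296/0.093) = 4.721 +0.503

pH = 5.22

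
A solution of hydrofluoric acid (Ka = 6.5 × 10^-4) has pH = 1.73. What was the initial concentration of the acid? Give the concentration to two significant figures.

[H+] = 10^(-1.73) = 1.86 × 10^-2 M = x
Ka = x²/(C₀ − x) ⇒ C₀ = x + x²/Ka
C₀ = 1.86 × 10^-2 + (1.86 × 10^-2)²/(6.5 × 10^-4) = 5.51 × 10^-1 M

C₀ = 5.5 × 10^-1 M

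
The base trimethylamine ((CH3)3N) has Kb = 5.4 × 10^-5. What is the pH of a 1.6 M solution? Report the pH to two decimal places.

pH = 11.97

(CH3)3N + H2O ⇌ (CH3)3NH+ + OH-
Let x = [OH-] at equilibrium. Kb = x²/(1.6 − x).
Neglecting x in the denominator: x = √(5.4 × 10^-5 × 1.6) = 9.30 × 10^-3 M
Check: 0.58% ionized — well under 5%, approximation valid.
pOH = 2.03, so pH = 14.00 − pOH = 11.97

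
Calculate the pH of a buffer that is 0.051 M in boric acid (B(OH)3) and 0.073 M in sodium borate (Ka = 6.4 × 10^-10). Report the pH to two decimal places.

pKa = −log(6.4 × 10^-10) = 9.194
Using pH = pKa + log([base]/[acid]) with [base]/[acid] = 0.073/0.051:
pH = 9.194 + (+0.156) = 9.35

pH = 9.35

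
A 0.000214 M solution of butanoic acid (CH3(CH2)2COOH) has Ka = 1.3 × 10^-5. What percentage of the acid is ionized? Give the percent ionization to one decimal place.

21.8%

CH3(CH2)2COOH ⇌ CH3(CH2)2COO- + H+; let x = [H+] at equilibrium.
Solve x² + 1.3e-05x − 2.78e-09 = 0 → x = 4.66 × 10^-5 M
% ionization = x/C₀ × 100% = 4.66 × 10^-5/0.000214 × 100% = 21.8%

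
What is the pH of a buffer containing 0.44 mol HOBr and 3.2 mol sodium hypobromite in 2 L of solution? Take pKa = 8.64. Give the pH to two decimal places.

pH = pKa + log([A⁻]/[HA]) = 8.64 + log(3.2/0.44)
pH = 8.64 + (+0.862) = 9.50

pH = 9.50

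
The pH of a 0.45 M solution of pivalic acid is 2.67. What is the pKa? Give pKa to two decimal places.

[H+] = 10^(-2.67) = 2.14 × 10^-3 M
At equilibrium [HA] = 0.45 − 2.14 × 10^-3 = 4.48 × 10^-1 M
Ka = [H+][A-]/[HA] = (2.14 × 10^-3)² / 4.48 × 10^-1 = 1.02 × 10^-5
pKa = -log(1.02 × 10^-5) = 4.99

pKa = 4.99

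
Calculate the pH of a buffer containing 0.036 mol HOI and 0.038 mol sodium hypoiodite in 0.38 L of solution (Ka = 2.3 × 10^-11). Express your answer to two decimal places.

pH = 10.66

pKa = −log(2.3 × 10^-11) = 10.638
pH = pKa + log([A⁻]/[HA]) = 10.638 + log(0.038/0.036)
pH = 10.638 + (+0.023) = 10.66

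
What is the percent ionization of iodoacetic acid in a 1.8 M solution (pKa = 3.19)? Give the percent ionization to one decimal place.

ICH2COOH ⇌ ICH2COO- + H+; let x = [H+] at equilibrium.
Ka = 10^(−3.19) = 6.46 × 10^-4
x ≈ √(Ka·C₀) = √(6.46 × 10^-4 × 1.8) = 3.41 × 10^-2 M
Fraction ionized = 3.41 × 10^-2 / 1.8 = 0.0189 → 1.9%

1.9%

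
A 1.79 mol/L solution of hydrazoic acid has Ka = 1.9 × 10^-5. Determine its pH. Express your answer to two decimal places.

HN3 ⇌ N3- + H+
Ka = [H+]²/(1.79 − [H+]) = 1.9 × 10^-5
Since Ka ≪ C₀, [H+] ≈ √(Ka·C₀) = 5.83 × 10^-3 M.
([H+]/C₀ = 0.33% < 5%, so the approximation holds.)
pH = −log[H+] = −log(5.83 × 10^-3) = 2.23

pH = 2.23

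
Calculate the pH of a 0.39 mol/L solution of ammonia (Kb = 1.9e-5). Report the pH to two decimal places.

pH = 11.43

NH3 + H2O ⇌ NH4+ + OH-
Let x = [OH-] at equilibrium. Kb = x²/(0.39 − x).
Assume x ≪ 0.39: x ≈ √(1.9 × 10^-5 × 0.39) = 2.72 × 10^-3 M
pOH = −log(2.72 × 10^-3) = 2.57; pH = 14.00 − 2.57 = 11.43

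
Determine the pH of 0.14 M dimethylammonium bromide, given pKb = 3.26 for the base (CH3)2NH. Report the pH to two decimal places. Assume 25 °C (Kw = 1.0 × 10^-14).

pH = 5.80

(CH3)2NH2+ is the conjugate acid of the weak base (CH3)2NH.
Kb = 10^(−3.26) = 5.50 × 10^-4
Ka = Kw/Kb = 1.0×10^-14 / 5.50 × 10^-4 = 1.82 × 10^-11
Ka = x²/(0.14 − x) = 1.82 × 10^-11
Since Ka ≪ C₀, x ≈ √(Ka·C₀) = 1.60 × 10^-6 M.
(x/C₀ = 0.0011% < 5%, so the approximation holds.)
pH = −log[H+] = −log(1.60 × 10^-6) = 5.80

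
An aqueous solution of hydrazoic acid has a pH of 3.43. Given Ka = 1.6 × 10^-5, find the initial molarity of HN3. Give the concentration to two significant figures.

C₀ = 9.0 × 10^-3 M

[H+] = 10^(-3.43) = 3.72 × 10^-4 M = x
Ka = x²/(C₀ − x) ⇒ C₀ = x + x²/Ka
C₀ = 3.72 × 10^-4 + (3.72 × 10^-4)²/(1.6 × 10^-5) = 9.02 × 10^-3 M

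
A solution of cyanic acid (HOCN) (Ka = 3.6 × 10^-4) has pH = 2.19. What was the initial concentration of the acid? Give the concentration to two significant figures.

[H+] = 10^(-2.19) = 6.46 × 10^-3 M = x
Ka = x²/(C₀ − x) ⇒ C₀ = x + x²/Ka
C₀ = 6.46 × 10^-3 + (6.46 × 10^-3)²/(3.6 × 10^-4) = 1.22 × 10^-1 M

C₀ = 1.2 × 10^-1 M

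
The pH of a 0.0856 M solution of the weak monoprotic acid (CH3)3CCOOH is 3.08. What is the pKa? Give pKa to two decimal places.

[H+] = 10^(-3.08) = 8.32 × 10^-4 M
At equilibrium [HA] = 0.0856 − 8.32 × 10^-4 = 8.48 × 10^-2 M
Ka = [H+][A-]/[HA] = (8.32 × 10^-4)² / 8.48 × 10^-2 = 8.16 × 10^-6
pKa = -log(8.16 × 10^-6) = 5.09

pKa = 5.09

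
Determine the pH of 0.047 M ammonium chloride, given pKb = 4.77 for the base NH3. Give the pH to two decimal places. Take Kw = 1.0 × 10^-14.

pH = 5.28

NH4+ is the conjugate acid of the weak base NH3.
Kb = 10^(−4.77) = 1.70 × 10^-5
Ka = Kw/Kb = 1.0×10^-14 / 1.70 × 10^-5 = 5.88 × 10^-10
From the ICE table, Ka = [H+]²/(0.047 − [H+]) = 5.88 × 10^-10.
Neglecting [H+] in the denominator: [H+] = √(5.88 × 10^-10 × 0.047) = 5.26 × 10^-6 M
([H+]/C₀ = 0.011% < 5%, so the approximation holds.)
pH = −log(5.26 × 10^-6) = 5.28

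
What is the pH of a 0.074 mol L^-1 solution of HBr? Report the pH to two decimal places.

HBr is a strong acid and dissociates completely, so [H+] = 0.074 M.
pH = -log(0.074) = 1.13

pH = 1.13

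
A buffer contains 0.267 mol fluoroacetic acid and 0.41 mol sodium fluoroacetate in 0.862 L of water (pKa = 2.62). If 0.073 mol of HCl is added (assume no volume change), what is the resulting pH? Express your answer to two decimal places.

pH = 2.62

After neutralization: n(FCH2COOH) = 0.34 mol, n(FCH2COO-) = 0.337 mol.
pH = pKa + log(n_FCH2COO-/n_FCH2COOH) = 2.62 + log(0.337/0.34) = 2.62 + (-0.004)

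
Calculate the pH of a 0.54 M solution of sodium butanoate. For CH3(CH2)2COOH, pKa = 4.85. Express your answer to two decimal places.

pH = 9.29

CH3(CH2)2COO- is the conjugate base of the weak acid CH3(CH2)2COOH.
Ka = 10^(−4.85) = 1.41 × 10^-5
Kb = Kw/Ka = 1.0×10^-14 / 1.41 × 10^-5 = 7.09 × 10^-10
From the ICE table, Kb = [OH-]²/(0.54 − [OH-]) = 7.09 × 10^-10.
Assume [OH-] ≪ 0.54: [OH-] ≈ √(7.09 × 10^-10 × 0.54) = 1.96 × 10^-5 M
Check: 0.0036% ionized — well under 5%, approximation valid.
pOH = 4.71, so pH = 14.00 − pOH = 9.29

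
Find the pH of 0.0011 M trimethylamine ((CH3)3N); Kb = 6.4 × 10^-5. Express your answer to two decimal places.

(CH3)3N + H2O ⇌ (CH3)3NH+ + OH-
From the ICE table, Kb = x²/(0.0011 − x) = 6.4 × 10^-5.
x is not negligible relative to C₀; solve x² + 6.4e-05·x − 7.04e-08 = 0.
x = (−Kb + √(Kb² + 4·Kb·C₀))/2 = 2.35 × 10^-4 M
pOH = 3.63, so pH = 14.00 − pOH = 10.37

pH = 10.37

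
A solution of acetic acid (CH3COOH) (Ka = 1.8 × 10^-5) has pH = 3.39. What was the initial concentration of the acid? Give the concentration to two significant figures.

C₀ = 9.6 × 10^-3 M

[H+] = 10^(-3.39) = 4.07 × 10^-4 M = x
Ka = x²/(C₀ − x) ⇒ C₀ = x + x²/Ka
C₀ = 4.07 × 10^-4 + (4.07 × 10^-4)²/(1.8 × 10^-5) = 9.61 × 10^-3 M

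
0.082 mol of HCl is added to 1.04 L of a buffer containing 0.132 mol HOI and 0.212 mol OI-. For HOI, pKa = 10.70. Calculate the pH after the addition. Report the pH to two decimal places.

Added H+ converts OI- to HOI: HOI → 0.214 mol, OI- → 0.13 mol.
Henderson–Hasselbalch with mole ratio 0.13/0.214: pH = 10.70 + (-0.216)

pH = 10.48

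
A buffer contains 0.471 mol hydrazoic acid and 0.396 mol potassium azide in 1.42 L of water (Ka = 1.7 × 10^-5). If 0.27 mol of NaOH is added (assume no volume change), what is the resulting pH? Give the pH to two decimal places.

pH = 5.29

After neutralization: n(HN3) = 0.201 mol, n(N3-) = 0.666 mol.
pKa = −log(1.7 × 10^-5) = 4.770
pH = pKa + log([A⁻]/[HA]) = 4.770 + log(0.666/0.201) = 4.770 +0.520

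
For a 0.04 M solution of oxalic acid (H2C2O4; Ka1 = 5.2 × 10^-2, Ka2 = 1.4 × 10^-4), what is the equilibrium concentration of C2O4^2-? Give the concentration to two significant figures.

First ionization gives [H+] ≈ [HC2O4-] = 2.65 × 10^-2 M.
Second step: Ka2 = [H+][C2O4^2-]/[HC2O4-] ≈ [C2O4^2-] (since [H+] ≈ [HC2O4-]).
So [C2O4^2-] ≈ Ka2.

1.4 × 10^-4 M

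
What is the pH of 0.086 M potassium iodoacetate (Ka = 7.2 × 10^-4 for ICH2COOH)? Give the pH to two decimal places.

ICH2COO- is the conjugate base of the weak acid ICH2COOH.
Kb = Kw/Ka = 1.0×10^-14 / 7.2 × 10^-4 = 1.39 × 10^-11
Let x = [OH-] at equilibrium. Kb = x²/(0.086 − x).
Neglecting x in the denominator: x = √(1.39 × 10^-11 × 0.086) = 1.09 × 10^-6 M
(x/C₀ = 0.0013% < 5%, so the approximation holds.)
pOH = 5.96, so pH = 14.00 − pOH = 8.04

pH = 8.04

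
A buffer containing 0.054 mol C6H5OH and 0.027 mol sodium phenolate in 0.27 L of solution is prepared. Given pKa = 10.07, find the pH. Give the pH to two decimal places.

pH = 9.77

pH = pKa + log([A⁻]/[HA]) = 10.07 + log(0.027/0.054)
pH = 10.07 + (-0.301) = 9.77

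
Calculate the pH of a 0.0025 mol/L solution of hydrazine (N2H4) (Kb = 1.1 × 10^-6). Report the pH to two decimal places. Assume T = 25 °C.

pH = 9.72

N2H4 + H2O ⇌ N2H5+ + OH-
From the ICE table, Kb = [OH-]²/(0.0025 − [OH-]) = 1.1 × 10^-6.
Neglecting [OH-] in the denominator: [OH-] = √(1.1 × 10^-6 × 0.0025) = 5.24 × 10^-5 M
([OH-]/C₀ = 2.1% < 5%, so the approximation holds.)
pOH = −log(5.24 × 10^-5) = 4.28; pH = 14.00 − 4.28 = 9.72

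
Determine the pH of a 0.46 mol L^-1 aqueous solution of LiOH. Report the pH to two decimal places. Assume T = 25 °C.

LiOH is a strong base; [OH-] = 0.46 M.
pOH = -log(0.46) = 0.34
pH = 14.00 - 0.34 = 13.66

pH = 13.66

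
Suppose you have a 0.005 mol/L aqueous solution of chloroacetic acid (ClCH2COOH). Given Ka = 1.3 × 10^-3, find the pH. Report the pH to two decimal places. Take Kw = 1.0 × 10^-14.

ClCH2COOH ⇌ ClCH2COO- + H+
From the ICE table, Ka = x²/(0.005 − x) = 1.3 × 10^-3.
x is not negligible relative to C₀; solve x² + 0.0013·x − 6.5e-06 = 0.
x = [−0.0013 + √(0.0013² + 2.6e-05)]/2 = 1.98 × 10^-3 M
pH = −log[H+] = −log(1.98 × 10^-3) = 2.70

pH = 2.70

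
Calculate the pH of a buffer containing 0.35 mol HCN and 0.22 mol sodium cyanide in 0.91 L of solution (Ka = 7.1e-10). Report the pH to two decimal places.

pKa = −log(7.1 × 10^-10) = 9.149
Using pH = pKa + log([base]/[acid]) with [base]/[acid] = 0.22/0.35:
pH = 9.149 + (-0.202) = 8.95

pH = 8.95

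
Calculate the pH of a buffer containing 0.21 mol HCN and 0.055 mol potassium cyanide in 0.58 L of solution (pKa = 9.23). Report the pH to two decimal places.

Henderson–Hasselbalch: pH = pKa + log([CN-]/[HCN]) = 9.23 + log(0.055/0.21)
pH = 9.23 + (-0.582) = 8.65

pH = 8.65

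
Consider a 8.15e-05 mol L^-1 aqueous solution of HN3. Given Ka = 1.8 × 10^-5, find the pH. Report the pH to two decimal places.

HN3 ⇌ N3- + H+
Ka = [H+]²/(8.15e-05 − [H+]) = 1.8 × 10^-5
[H+] is not negligible relative to C₀; solve [H+]² + 1.8e-05·[H+] − 1.47e-09 = 0.
[H+] = (−Ka + √(Ka² + 4·Ka·C₀))/2 = 3.03 × 10^-5 M
pH = −log[H+] = −log(3.03 × 10^-5) = 4.52

pH = 4.52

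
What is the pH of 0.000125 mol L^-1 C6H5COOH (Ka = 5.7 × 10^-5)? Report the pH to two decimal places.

C6H5COOH ⇌ C6H5COO- + H+
Let x = [H+] at equilibrium. Ka = x²/(0.000125 − x).
The 5% rule fails; solving x² + Ka·x − Ka·C₀ = 0 exactly:
x = (−Ka + √(Ka² + 4·Ka·C₀))/2 = 6.06 × 10^-5 M
pH = −log(6.06 × 10^-5) = 4.22

pH = 4.22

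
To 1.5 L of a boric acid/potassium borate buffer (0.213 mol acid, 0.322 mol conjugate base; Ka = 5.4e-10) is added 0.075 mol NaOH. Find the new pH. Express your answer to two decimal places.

pH = 9.73

After neutralization: n(B(OH)3) = 0.138 mol, n(B(OH)4-) = 0.397 mol.
pKa = −log(5.4 × 10^-10) = 9.268
pH = pKa + log([A⁻]/[HA]) = 9.268 + log(0.397/0.138) = 9.268 +0.459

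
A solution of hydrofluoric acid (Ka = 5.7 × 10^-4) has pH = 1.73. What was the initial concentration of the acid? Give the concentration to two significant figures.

C₀ = 6.3 × 10^-1 M

[H+] = 10^(-1.73) = 1.86 × 10^-2 M = x
Ka = x²/(C₀ − x) ⇒ C₀ = x + x²/Ka
C₀ = 1.86 × 10^-2 + (1.86 × 10^-2)²/(5.7 × 10^-4) = 6.26 × 10^-1 M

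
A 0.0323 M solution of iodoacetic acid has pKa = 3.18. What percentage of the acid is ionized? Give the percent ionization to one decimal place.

ICH2COOH ⇌ ICH2COO- + H+; let x = [H+] at equilibrium.
Ka = 10^(−3.18) = 6.61 × 10^-4
Ka = x²/(C₀ − x); solving the quadratic gives x = 4.30 × 10^-3 M.
Fraction ionized = 4.30 × 10^-3 / 0.0323 = 0.1331 → 13.3%

13.3%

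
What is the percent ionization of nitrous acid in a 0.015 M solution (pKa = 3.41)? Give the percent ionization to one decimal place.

HNO2 ⇌ NO2- + H+; let x = [H+] at equilibrium.
Ka = 10^(−3.41) = 3.89 × 10^-4
Solve x² + 0.000389x − 5.84e-06 = 0 → x = 2.23 × 10^-3 M
Fraction ionized = 2.23 × 10^-3 / 0.015 = 0.1487 → 14.9%

14.9%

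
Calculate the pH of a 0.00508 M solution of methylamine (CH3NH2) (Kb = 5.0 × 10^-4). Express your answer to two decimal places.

pH = 11.13

CH3NH2 + H2O ⇌ CH3NH3+ + OH-
Kb = x²/(0.00508 − x) = 5.0 × 10^-4
Here C₀/Kb ≈ 10.2, so the small-x approximation fails. Use the quadratic:
x = [−0.0005 + √(0.0005² + 1.02e-05)]/2 = 1.36 × 10^-3 M
pOH = 2.87, so pH = 14.00 − pOH = 11.13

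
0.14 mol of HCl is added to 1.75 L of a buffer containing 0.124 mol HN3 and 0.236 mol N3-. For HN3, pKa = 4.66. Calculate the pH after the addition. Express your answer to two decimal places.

pH = 4.22

Added H+ converts N3- to HN3: HN3 → 0.264 mol, N3- → 0.096 mol.
Henderson–Hasselbalch with mole ratio 0.096/0.264: pH = 4.66 + (-0.439)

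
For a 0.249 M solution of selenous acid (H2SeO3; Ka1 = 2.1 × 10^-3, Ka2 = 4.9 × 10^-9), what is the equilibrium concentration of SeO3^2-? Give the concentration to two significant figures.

4.9 × 10^-9 M

First ionization gives [H+] ≈ [HSeO3-] = 2.18 × 10^-2 M.
Second step: Ka2 = [H+][SeO3^2-]/[HSeO3-] ≈ [SeO3^2-] (since [H+] ≈ [HSeO3-]).
So [SeO3^2-] ≈ Ka2.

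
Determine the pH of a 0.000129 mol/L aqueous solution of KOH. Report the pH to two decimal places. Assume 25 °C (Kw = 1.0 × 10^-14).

KOH is a strong base; [OH-] = 0.000129 M.
pOH = -log(0.000129) = 3.89
pH = 14.00 - 3.89 = 10.11

pH = 10.11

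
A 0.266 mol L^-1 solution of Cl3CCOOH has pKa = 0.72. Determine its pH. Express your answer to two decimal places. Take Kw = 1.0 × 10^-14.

pH = 0.83

Cl3CCOOH ⇌ Cl3CCOO- + H+
Ka = 10^(−0.72) = 1.91 × 10^-1
Ka = [H+]²/(0.266 − [H+]) = 1.91 × 10^-1
The 5% rule fails; solving [H+]² + Ka·[H+] − Ka·C₀ = 0 exactly:
[H+] = [−0.191 + √(0.191² + 0.203)]/2 = 1.49 × 10^-1 M
pH = −log(1.49 × 10^-1) = 0.83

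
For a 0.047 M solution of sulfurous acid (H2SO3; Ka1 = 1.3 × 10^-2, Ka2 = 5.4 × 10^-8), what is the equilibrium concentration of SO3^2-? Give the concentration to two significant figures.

5.4 × 10^-8 M

First ionization gives [H+] ≈ [HSO3-] = 1.91 × 10^-2 M.
Second step: Ka2 = [H+][SO3^2-]/[HSO3-] ≈ [SO3^2-] (since [H+] ≈ [HSO3-]).
So [SO3^2-] ≈ Ka2.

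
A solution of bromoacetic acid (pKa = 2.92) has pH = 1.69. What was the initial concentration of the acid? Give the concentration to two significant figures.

C₀ = 3.7 × 10^-1 M

[H+] = 10^(-1.69) = 2.04 × 10^-2 M = x
Ka = 10^(−2.92) = 1.20 × 10^-3
Ka = x²/(C₀ − x) ⇒ C₀ = x + x²/Ka
C₀ = 2.04 × 10^-2 + (2.04 × 10^-2)²/(1.20 × 10^-3) = 3.67 × 10^-1 M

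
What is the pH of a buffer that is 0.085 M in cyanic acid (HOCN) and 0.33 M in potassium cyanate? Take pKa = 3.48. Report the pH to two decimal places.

pH = 4.07

Using pH = pKa + log([base]/[acid]) with [base]/[acid] = 0.33/0.085:
pH = 3.48 + (+0.589) = 4.07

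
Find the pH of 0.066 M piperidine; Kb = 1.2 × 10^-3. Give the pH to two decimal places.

C5H10NH + H2O ⇌ C5H10NH2+ + OH-
From the ICE table, Kb = [OH-]²/(0.066 − [OH-]) = 1.2 × 10^-3.
[OH-] is not negligible relative to C₀; solve [OH-]² + 0.0012·[OH-] − 7.92e-05 = 0.
[OH-] = [−0.0012 + √(0.0012² + 0.000317)]/2 = 8.32 × 10^-3 M
pOH = −log(8.32 × 10^-3) = 2.08; pH = 14.00 − 2.08 = 11.92

pH = 11.92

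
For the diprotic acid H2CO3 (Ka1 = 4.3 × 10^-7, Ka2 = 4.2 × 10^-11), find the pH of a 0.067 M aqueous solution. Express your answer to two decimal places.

Since Ka1 ≫ Ka2, the first ionization dominates [H+].
Ka1 = x²/(0.067 − x) = 4.3 × 10^-7
x ≈ √(4.3 × 10^-7 × 0.067) = 1.70 × 10^-4 M
pH = −log(1.70 × 10^-4) = 3.77

pH = 3.77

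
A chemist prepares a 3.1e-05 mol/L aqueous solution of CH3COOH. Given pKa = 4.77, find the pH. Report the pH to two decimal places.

pH = 4.80

CH3COOH ⇌ CH3COO- + H+
Ka = 10^(−4.77) = 1.70 × 10^-5
Ka = x²/(3.1e-05 − x) = 1.70 × 10^-5
Here C₀/Ka ≈ 1.82, so the small-x approximation fails. Use the quadratic:
x = [−1.7e-05 + √(1.7e-05² + 2.11e-09)]/2 = 1.60 × 10^-5 M
pH = −log(1.60 × 10^-5) = 4.80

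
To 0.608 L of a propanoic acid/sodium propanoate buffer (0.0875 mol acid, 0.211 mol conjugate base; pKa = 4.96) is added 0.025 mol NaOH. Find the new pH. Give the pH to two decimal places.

OH- converts CH3CH2COOH to CH3CH2COO-: CH3CH2COOH → 0.0625 mol, CH3CH2COO- → 0.236 mol.
Henderson–Hasselbalch with mole ratio 0.236/0.0625: pH = 4.96 + (+0.577)

pH = 5.54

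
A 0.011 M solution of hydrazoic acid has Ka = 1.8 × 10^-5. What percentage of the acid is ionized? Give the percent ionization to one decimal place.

HN3 ⇌ N3- + H+; let x = [H+] at equilibrium.
x ≈ √(Ka·C₀) = √(1.8 × 10^-5 × 0.011) = 4.45 × 10^-4 M
% ionization = x/C₀ × 100% = 4.45 × 10^-4/0.011 × 100% = 4.0%

4.0%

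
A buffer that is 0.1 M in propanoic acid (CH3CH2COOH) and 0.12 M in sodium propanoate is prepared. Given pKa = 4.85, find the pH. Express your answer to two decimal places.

Using pH = pKa + log([base]/[acid]) with [base]/[acid] = 0.12/0.1:
pH = 4.85 + (+0.079) = 4.93

pH = 4.93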